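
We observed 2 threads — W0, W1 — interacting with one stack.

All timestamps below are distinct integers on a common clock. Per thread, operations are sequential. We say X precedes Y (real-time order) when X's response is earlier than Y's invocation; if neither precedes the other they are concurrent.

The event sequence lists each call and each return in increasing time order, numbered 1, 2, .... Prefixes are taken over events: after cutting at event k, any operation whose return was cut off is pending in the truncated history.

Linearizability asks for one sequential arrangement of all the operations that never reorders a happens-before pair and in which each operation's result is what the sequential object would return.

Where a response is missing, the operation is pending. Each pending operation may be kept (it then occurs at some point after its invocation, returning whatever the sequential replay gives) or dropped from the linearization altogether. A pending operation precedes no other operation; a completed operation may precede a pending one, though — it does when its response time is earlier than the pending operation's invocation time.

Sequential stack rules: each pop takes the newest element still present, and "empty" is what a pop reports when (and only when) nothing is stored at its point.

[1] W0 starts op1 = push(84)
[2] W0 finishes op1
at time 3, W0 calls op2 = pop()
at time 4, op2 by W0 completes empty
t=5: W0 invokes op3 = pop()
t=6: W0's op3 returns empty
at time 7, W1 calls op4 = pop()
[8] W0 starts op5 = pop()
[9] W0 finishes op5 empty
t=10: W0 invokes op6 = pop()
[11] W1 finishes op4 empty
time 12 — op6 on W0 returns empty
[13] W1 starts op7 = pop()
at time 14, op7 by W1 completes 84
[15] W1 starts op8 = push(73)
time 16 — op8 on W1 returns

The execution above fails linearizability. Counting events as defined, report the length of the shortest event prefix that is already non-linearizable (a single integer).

4

a valid linearization of events 1..3 exists, for instance op1:
step 1: op1 push(84) — stack <84>
once event 4 joins (op2's response, time 4), exhaustive search finds no witness
for example op1, op2 fails at step 2: op2 pop() → empty is not legal there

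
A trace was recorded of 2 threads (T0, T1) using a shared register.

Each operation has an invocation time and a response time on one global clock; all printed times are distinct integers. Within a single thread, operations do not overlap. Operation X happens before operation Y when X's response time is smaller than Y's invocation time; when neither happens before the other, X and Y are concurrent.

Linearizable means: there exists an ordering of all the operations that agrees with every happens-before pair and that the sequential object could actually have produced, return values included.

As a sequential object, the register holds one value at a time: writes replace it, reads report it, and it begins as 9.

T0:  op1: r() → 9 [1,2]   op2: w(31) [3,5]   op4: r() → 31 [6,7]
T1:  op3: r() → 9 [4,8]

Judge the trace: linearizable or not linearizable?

one valid linearization: op1, op3, op2, op4
1. op1 r() → 9, leaving value 9
2. op3 r() → 9, leaving value 9
3. op2 w(31), leaving value 31
4. op4 r() → 31, leaving value 31

linearizable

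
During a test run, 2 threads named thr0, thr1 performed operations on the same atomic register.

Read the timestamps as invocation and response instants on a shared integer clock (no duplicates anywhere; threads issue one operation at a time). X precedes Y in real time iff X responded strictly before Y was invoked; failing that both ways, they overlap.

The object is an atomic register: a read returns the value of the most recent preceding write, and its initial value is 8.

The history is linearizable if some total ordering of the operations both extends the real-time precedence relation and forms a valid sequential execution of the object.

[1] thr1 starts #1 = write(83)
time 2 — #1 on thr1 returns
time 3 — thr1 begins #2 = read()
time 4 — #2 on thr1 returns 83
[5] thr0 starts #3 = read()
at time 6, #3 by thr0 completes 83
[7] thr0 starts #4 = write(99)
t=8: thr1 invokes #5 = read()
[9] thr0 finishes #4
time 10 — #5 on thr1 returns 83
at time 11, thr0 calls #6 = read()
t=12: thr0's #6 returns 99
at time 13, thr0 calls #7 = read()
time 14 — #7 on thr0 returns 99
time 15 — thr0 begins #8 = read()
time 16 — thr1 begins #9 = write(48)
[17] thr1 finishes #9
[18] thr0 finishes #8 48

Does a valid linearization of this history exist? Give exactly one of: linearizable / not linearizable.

linearizable

witness order: #1, #2, #3, #5, #4, #6, #7, #9, #8
step 1: #1 write(83) — value 83
step 2: #2 read() → 83 — value 83
step 3: #3 read() → 83 — value 83
step 4: #5 read() → 83 — value 83
step 5: #4 write(99) — value 99
step 6: #6 read() → 99 — value 99
step 7: #7 read() → 99 — value 99
step 8: #9 write(48) — value 48
step 9: #8 read() → 48 — value 48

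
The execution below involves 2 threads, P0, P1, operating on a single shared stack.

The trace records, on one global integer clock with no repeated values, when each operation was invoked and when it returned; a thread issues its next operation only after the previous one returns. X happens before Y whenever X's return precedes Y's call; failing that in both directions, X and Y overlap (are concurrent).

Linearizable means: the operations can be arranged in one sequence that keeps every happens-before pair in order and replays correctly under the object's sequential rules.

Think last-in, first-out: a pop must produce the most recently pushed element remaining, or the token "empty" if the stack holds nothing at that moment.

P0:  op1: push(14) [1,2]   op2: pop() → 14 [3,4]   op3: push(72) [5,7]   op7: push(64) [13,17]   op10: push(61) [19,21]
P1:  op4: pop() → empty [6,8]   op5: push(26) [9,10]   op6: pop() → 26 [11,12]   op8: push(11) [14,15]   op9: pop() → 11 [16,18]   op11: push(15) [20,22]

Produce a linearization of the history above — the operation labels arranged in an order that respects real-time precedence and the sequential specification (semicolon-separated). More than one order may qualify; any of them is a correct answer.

op1; op2; op4; op3; op5; op6; op7; op8; op9; op10; op11

1. op1 push(14), leaving stack <14>
2. op2 pop() → 14, leaving stack <>
3. op4 pop() → empty, leaving stack <>
4. op3 push(72), leaving stack <72>
5. op5 push(26), leaving stack <72,26>
6. op6 pop() → 26, leaving stack <72>
7. op7 push(64), leaving stack <72,64>
8. op8 push(11), leaving stack <72,64,11>
9. op9 pop() → 11, leaving stack <72,64>
10. op10 push(61), leaving stack <72,64,61>
11. op11 push(15), leaving stack <72,64,61,15>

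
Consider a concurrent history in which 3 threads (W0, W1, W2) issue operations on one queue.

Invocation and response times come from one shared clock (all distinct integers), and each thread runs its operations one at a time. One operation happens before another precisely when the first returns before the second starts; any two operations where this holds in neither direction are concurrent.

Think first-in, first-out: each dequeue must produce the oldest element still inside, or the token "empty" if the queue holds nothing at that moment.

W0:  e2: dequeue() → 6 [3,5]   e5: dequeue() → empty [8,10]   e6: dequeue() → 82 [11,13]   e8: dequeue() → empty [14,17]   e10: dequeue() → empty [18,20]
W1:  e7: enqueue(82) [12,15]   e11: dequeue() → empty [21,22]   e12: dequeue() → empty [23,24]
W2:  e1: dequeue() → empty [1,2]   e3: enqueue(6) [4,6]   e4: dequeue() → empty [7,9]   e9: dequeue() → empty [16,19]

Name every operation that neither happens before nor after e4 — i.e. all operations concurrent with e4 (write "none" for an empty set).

e5

overlap test against e4 [7,9]: concurrent iff the interval meets 7..9
e1 [1,2]: before
e2 [3,5]: before
e3 [4,6]: before
e5 [8,10]: concurrent
e6 [11,13]: after
e7 [12,15]: after
e8 [14,17]: after
e9 [16,19]: after
e10 [18,20]: after
e11 [21,22]: after
e12 [23,24]: after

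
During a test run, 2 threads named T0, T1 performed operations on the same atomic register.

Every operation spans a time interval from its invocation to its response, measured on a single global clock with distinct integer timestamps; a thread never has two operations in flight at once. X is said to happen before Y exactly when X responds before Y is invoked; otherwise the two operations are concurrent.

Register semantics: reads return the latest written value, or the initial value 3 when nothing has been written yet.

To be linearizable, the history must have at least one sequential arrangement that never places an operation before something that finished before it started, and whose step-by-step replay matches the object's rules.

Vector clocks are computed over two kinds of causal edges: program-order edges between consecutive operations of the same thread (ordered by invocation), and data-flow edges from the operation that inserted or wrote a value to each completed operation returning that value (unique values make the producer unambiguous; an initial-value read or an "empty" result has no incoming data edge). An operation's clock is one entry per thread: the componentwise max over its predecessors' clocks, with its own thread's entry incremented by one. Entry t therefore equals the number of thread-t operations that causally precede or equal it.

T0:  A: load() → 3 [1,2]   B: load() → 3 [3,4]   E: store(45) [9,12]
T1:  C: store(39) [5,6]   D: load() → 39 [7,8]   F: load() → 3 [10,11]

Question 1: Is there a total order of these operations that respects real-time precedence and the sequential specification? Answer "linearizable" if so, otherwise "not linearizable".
not linearizable

cut after 10 events: linearizable; cut after 11 events (F responds, time 11): not linearizable
a single order respects real time; the 5 completed atomic register operations fail replay along it
including or dropping the 1 pending operation (E) in any combination fails
e.g. A, B, C, D, F (pending dropped): illegal at step 5, since F load() → 3 cannot apply there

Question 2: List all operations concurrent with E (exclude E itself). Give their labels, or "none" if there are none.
F

E spans [9,12]: anything still running between times 9 and 12 counts as concurrent
A [1,2]: before
B [3,4]: before
C [5,6]: before
D [7,8]: before
F [10,11]: concurrent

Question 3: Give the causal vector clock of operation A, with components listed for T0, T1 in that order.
(1, 0)

VC(C, invoked at 5): no causal predecessors; +1 on T1 → (0, 1)
VC(A, invoked at 1): no causal predecessors; +1 on T0 → (1, 0)
merge at D (invoked 7): VC(C)=(0, 1), own-thread bump on T1 → (0, 2)
merge at B (invoked 3): VC(A)=(1, 0), own-thread bump on T0 → (2, 0)
merge at F (invoked 10): VC(D)=(0, 2), own-thread bump on T1 → (0, 3)
merge at E (invoked 9): VC(B)=(2, 0), own-thread bump on T0 → (3, 0)
target: VC(A) = (1, 0)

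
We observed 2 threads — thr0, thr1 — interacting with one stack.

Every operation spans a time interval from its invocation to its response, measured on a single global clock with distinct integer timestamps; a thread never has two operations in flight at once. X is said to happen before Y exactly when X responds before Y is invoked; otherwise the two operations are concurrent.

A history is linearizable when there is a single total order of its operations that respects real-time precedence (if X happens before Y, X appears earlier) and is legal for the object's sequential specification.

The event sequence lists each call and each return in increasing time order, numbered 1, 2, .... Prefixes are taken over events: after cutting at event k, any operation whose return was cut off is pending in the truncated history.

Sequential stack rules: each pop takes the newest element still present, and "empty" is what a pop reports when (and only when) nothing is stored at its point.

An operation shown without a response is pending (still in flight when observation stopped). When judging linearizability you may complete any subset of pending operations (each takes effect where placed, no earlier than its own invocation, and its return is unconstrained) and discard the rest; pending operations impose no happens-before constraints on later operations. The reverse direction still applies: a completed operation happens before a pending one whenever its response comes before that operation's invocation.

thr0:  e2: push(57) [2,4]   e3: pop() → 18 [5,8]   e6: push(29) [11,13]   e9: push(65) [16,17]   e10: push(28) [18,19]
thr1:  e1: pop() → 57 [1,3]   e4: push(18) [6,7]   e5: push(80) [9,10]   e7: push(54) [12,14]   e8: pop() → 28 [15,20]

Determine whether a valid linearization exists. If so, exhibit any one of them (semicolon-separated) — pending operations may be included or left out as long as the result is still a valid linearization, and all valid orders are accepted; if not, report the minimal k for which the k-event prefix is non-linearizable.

after step 1 (e2 push(57)): stack <57>
after step 2 (e1 pop() → 57): stack <>
after step 3 (e4 push(18)): stack <18>
after step 4 (e3 pop() → 18): stack <>
after step 5 (e5 push(80)): stack <80>
after step 6 (e6 push(29)): stack <80,29>
after step 7 (e7 push(54)): stack <80,29,54>
after step 8 (e9 push(65)): stack <80,29,54,65>
after step 9 (e10 push(28)): stack <80,29,54,65,28>
after step 10 (e8 pop() → 28): stack <80,29,54,65>

linearizable — witness: e2; e1; e4; e3; e5; e6; e7; e9; e10; e8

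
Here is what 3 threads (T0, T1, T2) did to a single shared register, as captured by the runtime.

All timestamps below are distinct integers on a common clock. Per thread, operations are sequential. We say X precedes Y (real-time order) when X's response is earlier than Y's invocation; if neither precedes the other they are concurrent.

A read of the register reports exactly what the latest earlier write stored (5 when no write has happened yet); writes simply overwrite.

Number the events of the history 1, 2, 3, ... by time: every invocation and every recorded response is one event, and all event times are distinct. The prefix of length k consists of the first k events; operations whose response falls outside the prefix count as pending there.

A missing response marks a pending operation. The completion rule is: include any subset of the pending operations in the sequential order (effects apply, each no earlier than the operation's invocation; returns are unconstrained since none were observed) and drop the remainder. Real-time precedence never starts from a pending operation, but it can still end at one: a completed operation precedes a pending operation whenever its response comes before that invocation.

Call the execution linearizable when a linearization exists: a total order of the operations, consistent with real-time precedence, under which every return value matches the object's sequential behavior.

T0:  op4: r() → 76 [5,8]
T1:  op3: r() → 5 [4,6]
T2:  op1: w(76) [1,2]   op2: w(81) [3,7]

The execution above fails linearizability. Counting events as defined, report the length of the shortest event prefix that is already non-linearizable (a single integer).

6

events 1..5 are still linearizable — one witness is op1:
after step 1 (op1 w(76)): value 76
event 6 — op3's response, time 6 — after it, nothing linearizes
no escape via the 2 pending operations (op2, op4): every completion choice fails
take op1, op3 (pending dropped): step 2 already fails, because op3 r() → 5 cannot occur there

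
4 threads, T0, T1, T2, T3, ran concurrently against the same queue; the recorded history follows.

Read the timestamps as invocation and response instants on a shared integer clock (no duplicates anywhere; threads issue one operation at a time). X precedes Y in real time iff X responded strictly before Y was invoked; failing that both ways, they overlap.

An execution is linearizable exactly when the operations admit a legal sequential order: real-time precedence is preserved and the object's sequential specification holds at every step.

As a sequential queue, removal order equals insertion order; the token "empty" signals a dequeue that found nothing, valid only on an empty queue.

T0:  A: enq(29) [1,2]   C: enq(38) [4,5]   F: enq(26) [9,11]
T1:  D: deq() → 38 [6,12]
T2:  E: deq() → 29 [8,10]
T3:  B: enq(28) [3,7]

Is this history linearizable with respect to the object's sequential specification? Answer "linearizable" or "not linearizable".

a witness: A, C, B, E, D, F
step 1: A enq(29) — queue <29>
step 2: C enq(38) — queue <29,38>
step 3: B enq(28) — queue <29,38,28>
step 4: E deq() → 29 — queue <38,28>
step 5: D deq() → 38 — queue <28>
step 6: F enq(26) — queue <28,26>

linearizable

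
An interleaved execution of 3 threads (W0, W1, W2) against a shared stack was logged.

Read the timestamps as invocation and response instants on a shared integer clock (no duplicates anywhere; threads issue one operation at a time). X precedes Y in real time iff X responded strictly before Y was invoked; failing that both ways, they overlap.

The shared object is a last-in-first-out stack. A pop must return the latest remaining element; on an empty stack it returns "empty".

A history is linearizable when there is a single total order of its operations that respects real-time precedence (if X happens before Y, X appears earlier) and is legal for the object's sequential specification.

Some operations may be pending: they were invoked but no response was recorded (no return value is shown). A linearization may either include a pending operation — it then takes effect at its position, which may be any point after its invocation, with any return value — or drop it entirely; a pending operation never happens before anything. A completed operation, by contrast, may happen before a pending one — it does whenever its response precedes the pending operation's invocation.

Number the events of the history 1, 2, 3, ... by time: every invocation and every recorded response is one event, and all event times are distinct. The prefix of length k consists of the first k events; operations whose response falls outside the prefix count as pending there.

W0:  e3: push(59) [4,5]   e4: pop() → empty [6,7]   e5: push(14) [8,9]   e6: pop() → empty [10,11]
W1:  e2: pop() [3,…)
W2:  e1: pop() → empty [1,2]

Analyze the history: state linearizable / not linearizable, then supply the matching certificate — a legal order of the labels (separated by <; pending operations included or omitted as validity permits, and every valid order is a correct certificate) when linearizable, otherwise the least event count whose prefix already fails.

events 1..10 are fine; event 11 — the response of e6 at time 11 — makes the prefix non-linearizable
the sole real-time-consistent order of 5 completed operations fails the stack replay
no escape via the 1 pending operation (e2): every completion choice fails
sample order e1, e3, e4, e5, e6 (pending dropped) stalls at step 3 — e4 pop() → empty has no legal effect

not linearizable — minimal violating prefix: 11 events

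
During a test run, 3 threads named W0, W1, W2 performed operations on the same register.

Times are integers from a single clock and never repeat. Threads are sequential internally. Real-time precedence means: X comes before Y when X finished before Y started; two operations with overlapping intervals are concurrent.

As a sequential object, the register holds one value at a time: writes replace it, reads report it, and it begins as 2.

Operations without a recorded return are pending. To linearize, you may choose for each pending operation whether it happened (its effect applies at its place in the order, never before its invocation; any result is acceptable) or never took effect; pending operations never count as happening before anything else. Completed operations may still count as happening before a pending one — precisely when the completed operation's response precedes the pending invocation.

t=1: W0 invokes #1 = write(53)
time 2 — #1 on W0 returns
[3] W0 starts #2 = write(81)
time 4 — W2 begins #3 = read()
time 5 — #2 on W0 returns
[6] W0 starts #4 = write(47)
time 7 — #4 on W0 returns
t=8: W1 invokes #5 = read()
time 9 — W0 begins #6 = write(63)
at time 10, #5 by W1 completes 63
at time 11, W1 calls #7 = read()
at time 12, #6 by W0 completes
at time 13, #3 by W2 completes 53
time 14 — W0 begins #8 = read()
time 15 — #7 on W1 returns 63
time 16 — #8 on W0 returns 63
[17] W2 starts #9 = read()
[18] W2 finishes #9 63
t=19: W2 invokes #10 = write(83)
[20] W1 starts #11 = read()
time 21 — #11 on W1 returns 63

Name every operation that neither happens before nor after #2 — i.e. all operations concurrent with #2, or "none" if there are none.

#3

#2 spans [3,5]; an op avoiding the whole window 3..5 is ordered, any other is concurrent
#1 [1,2]: before
#3 [4,13]: concurrent
#4 [6,7]: after
#5 [8,10]: after
#6 [9,12]: after
#7 [11,15]: after
#8 [14,16]: after
#9 [17,18]: after
#10 [19,…): after
#11 [20,21]: after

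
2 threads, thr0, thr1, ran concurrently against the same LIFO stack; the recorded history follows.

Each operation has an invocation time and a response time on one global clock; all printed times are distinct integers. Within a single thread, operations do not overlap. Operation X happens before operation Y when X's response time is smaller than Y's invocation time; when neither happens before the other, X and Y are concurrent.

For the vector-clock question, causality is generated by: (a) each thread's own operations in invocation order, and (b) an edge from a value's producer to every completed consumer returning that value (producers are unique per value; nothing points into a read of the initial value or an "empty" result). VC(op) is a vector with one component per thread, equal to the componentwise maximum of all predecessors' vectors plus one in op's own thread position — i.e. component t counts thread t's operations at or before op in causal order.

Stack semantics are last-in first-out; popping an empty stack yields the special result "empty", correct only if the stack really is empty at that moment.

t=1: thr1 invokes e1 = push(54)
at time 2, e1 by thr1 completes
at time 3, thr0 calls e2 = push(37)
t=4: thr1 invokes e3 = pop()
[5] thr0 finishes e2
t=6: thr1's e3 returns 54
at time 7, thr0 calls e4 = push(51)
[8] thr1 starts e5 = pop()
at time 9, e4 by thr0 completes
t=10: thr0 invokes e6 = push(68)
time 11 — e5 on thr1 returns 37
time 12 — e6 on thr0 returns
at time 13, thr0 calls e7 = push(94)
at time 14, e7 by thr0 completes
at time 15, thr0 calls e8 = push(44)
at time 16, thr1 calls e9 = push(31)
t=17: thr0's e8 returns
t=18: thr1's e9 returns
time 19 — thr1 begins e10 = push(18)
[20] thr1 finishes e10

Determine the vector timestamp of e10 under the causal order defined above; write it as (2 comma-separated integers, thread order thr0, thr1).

(1, 5)

e1, invoked 1, has no incoming edges; only thr1's bump applies → (0, 1)
e2, invoked 3, has no incoming edges; only thr0's bump applies → (1, 0)
from VC(e1)=(0, 1), e3 (invoked 4) maxes components and bumps thr1 → (0, 2)
from VC(e2)=(1, 0), e4 (invoked 7) maxes components and bumps thr0 → (2, 0)
from VC(e4)=(2, 0), e6 (invoked 10) maxes components and bumps thr0 → (3, 0)
from VC(e2)=(1, 0), VC(e3)=(0, 2), e5 (invoked 8) maxes components and bumps thr1 → (1, 3)
from VC(e6)=(3, 0), e7 (invoked 13) maxes components and bumps thr0 → (4, 0)
from VC(e5)=(1, 3), e9 (invoked 16) maxes components and bumps thr1 → (1, 4)
from VC(e7)=(4, 0), e8 (invoked 15) maxes components and bumps thr0 → (5, 0)
from VC(e9)=(1, 4), e10 (invoked 19) maxes components and bumps thr1 → (1, 5)
target: VC(e10) = (1, 5)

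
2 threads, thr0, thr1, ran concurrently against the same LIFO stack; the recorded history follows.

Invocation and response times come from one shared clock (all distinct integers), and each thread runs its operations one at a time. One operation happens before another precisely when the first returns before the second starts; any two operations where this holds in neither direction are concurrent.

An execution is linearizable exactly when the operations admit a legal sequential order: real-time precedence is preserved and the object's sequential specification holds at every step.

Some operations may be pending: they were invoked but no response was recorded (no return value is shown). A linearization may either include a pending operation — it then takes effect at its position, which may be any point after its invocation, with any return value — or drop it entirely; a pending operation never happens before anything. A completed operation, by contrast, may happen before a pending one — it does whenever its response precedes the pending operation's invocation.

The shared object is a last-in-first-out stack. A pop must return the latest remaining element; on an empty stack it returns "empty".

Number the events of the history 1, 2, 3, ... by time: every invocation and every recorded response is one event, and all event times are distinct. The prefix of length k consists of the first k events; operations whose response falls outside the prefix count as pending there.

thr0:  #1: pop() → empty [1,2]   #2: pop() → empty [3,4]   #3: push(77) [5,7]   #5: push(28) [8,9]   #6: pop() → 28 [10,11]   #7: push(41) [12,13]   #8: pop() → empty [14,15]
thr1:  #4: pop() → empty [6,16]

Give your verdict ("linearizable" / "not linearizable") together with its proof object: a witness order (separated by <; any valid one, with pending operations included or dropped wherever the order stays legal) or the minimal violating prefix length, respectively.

not linearizable — minimal violating prefix: 15 events

through event 14 a valid linearization exists; event 15 (#8 responding at time 15) ends that
the completed operations (7 total) allow one real-time order; the LIFO stack replay rejects it
completion choices over the 1 pending operation (#4) were checked; none helps
e.g. #1, #2, #3, #5, #6, #7, #8 (pending dropped): illegal at step 7, since #8 pop() → empty cannot apply there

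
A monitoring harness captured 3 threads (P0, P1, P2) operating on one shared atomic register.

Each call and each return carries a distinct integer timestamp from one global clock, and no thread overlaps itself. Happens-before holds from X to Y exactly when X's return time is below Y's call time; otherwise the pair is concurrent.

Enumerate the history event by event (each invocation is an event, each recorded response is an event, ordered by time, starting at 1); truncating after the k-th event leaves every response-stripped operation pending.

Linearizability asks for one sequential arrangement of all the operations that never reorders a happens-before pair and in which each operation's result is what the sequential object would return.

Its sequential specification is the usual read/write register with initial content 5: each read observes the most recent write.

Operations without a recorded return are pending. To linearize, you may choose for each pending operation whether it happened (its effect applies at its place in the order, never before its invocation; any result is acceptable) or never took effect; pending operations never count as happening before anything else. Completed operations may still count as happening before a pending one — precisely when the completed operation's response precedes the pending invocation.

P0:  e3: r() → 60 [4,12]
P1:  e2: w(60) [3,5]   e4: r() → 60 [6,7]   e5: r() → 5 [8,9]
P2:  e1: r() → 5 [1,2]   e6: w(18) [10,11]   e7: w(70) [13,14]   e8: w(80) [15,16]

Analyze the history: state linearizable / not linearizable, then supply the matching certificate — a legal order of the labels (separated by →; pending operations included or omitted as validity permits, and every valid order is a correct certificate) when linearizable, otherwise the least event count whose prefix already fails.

not linearizable — minimal violating prefix: 9 events

cut after 8 events: linearizable; cut after 9 events (e5 responds, time 9): not linearizable
exhaustive check: the 4 completed atomic register ops admit one real-time order; illegal
include/drop combinations of the 1 pending operation (e3) were all tried; none helps
e.g. e1, e2, e4, e5 (pending dropped): illegal at step 4, since e5 r() → 5 cannot apply there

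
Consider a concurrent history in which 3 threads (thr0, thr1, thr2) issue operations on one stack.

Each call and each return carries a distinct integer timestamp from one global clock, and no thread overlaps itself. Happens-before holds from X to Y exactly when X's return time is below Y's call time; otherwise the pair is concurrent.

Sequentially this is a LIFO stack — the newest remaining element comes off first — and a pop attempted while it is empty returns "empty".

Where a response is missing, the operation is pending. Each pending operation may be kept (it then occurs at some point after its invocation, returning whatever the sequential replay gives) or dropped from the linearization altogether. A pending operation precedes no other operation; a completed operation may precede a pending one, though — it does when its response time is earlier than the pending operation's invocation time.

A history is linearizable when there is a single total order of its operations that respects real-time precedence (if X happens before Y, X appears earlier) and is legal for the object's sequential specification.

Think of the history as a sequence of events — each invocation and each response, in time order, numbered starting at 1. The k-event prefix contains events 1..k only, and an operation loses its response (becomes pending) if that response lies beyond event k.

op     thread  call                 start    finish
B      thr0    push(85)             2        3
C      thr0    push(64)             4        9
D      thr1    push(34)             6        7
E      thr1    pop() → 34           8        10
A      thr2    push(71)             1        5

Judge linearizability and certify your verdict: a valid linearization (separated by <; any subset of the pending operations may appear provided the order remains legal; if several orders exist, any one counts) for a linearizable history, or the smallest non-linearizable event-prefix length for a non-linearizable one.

step 1: A push(71) — stack <71>
step 2: B push(85) — stack <71,85>
step 3: C push(64) — stack <71,85,64>
step 4: D push(34) — stack <71,85,64,34>
step 5: E pop() → 34 — stack <71,85,64>

linearizable — witness: A < B < C < D < E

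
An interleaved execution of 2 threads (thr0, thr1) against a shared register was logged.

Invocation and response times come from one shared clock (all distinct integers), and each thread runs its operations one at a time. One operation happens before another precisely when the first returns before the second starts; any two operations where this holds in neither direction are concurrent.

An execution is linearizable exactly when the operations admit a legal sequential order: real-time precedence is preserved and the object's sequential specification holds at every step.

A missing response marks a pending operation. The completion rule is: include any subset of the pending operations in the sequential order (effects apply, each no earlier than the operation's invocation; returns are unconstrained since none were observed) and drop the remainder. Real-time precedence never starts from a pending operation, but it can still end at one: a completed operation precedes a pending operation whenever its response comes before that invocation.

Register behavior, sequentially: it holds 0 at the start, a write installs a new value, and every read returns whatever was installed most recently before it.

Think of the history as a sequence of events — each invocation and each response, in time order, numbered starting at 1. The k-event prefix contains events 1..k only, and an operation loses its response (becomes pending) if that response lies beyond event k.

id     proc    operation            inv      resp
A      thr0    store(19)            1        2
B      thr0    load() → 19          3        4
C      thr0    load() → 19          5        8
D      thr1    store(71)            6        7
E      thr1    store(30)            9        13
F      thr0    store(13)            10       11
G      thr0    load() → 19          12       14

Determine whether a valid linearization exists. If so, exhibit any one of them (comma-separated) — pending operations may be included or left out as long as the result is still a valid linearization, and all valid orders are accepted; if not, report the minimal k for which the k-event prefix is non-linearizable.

events 1..13 are fine; event 14 — the response of G at time 14 — makes the prefix non-linearizable
no legal order exists: 6 real-time-consistent candidates over 7 completed register operations, all rejected
take A, B, C, D, E, F, G: step 7 already fails, because G load() → 19 cannot occur there
take A, B, C, D, F, E, G: step 7 already fails, because G load() → 19 cannot occur there

not linearizable — minimal violating prefix: 14 events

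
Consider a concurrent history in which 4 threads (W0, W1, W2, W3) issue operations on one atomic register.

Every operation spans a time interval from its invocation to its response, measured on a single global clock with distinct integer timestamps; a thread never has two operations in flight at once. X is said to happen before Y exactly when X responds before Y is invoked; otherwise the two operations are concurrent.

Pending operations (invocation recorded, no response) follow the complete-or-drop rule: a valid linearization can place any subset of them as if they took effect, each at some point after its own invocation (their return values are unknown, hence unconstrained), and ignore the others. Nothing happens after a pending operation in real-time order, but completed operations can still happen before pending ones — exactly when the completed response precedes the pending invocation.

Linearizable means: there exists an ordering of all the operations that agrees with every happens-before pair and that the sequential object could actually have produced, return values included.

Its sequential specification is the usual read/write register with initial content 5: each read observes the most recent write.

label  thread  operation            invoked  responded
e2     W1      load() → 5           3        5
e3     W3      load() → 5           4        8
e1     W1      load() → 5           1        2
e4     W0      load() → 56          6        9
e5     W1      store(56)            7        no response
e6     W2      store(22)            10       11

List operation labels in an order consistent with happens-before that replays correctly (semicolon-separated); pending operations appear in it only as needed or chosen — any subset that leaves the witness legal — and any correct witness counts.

after step 1 (e1 load() → 5): value 5
after step 2 (e2 load() → 5): value 5
after step 3 (e3 load() → 5): value 5
after step 4 (e5 store(56) (pending, included)): value 56
after step 5 (e4 load() → 56): value 56
after step 6 (e6 store(22)): value 22

e1; e2; e3; e5; e4; e6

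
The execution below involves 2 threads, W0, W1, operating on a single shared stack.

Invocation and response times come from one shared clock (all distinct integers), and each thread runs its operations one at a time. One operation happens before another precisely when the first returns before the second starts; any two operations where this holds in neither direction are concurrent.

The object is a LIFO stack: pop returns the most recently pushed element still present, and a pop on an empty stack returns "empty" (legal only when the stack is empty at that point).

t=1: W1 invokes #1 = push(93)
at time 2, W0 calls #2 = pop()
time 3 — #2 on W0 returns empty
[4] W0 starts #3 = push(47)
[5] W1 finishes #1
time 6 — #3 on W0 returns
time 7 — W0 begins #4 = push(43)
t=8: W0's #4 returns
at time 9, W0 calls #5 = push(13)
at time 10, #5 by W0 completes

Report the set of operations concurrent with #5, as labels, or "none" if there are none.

none

#5 spans [9,10]; an op avoiding the whole window 9..10 is ordered, any other is concurrent
#1 [1,5]: before
#2 [2,3]: before
#3 [4,6]: before
#4 [7,8]: before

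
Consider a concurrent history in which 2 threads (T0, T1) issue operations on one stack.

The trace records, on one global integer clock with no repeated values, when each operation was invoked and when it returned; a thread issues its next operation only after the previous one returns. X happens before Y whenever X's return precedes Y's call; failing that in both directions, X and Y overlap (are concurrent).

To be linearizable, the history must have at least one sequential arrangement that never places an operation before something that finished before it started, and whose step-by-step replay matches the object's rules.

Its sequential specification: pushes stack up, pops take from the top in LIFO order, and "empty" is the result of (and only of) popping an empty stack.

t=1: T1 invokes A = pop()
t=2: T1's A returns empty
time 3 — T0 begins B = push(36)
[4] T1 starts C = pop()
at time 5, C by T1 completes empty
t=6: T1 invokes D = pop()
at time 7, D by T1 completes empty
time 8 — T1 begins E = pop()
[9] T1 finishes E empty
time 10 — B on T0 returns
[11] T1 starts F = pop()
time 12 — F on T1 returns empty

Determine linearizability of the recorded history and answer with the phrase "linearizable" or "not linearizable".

already the first 12 events (up to F's response at time 12) admit no linearization; the first 11 still do
real-time-consistent orders of the 6 completed operations: 4 — all fail the stack replay
sample order A, B, C, D, E, F stalls at step 3 — C pop() → empty has no legal effect
sample order A, C, B, D, E, F stalls at step 4 — D pop() → empty has no legal effect

not linearizable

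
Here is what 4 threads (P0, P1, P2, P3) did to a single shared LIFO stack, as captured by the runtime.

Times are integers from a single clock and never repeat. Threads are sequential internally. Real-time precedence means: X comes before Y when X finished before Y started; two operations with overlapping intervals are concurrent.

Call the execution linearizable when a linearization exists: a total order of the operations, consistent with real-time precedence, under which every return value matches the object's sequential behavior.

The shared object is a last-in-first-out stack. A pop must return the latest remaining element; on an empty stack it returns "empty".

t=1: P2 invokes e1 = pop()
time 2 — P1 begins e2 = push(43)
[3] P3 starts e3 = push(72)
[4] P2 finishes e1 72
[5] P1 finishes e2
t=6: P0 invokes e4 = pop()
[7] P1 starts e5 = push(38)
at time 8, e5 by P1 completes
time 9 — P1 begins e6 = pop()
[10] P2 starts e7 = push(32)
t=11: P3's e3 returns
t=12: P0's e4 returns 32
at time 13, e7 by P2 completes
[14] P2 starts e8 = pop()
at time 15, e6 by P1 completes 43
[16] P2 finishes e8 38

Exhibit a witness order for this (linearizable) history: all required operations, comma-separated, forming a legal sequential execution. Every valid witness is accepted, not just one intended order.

after step 1 (e2 push(43)): stack <43>
after step 2 (e3 push(72)): stack <43,72>
after step 3 (e1 pop() → 72): stack <43>
after step 4 (e5 push(38)): stack <43,38>
after step 5 (e7 push(32)): stack <43,38,32>
after step 6 (e4 pop() → 32): stack <43,38>
after step 7 (e8 pop() → 38): stack <43>
after step 8 (e6 pop() → 43): stack <>

e2, e3, e1, e5, e7, e4, e8, e6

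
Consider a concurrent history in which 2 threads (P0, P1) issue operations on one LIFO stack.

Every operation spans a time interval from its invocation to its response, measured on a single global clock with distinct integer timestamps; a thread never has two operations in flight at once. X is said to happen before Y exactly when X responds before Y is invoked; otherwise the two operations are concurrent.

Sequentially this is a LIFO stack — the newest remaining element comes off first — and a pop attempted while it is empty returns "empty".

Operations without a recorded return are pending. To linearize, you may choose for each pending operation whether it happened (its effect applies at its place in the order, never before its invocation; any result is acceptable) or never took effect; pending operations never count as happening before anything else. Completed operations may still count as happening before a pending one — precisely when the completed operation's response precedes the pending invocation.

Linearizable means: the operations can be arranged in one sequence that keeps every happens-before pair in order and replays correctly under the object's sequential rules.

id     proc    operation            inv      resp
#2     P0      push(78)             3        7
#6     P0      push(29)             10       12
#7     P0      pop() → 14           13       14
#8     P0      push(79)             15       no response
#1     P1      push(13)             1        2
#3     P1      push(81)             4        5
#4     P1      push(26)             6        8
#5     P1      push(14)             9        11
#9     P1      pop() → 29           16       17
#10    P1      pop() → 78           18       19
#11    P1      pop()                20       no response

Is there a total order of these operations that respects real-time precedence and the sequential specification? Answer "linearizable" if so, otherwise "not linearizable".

one valid linearization: #1, #3, #4, #2, #6, #5, #7, #9, #10
1. #1 push(13), leaving stack <13>
2. #3 push(81), leaving stack <13,81>
3. #4 push(26), leaving stack <13,81,26>
4. #2 push(78), leaving stack <13,81,26,78>
5. #6 push(29), leaving stack <13,81,26,78,29>
6. #5 push(14), leaving stack <13,81,26,78,29,14>
7. #7 pop() → 14, leaving stack <13,81,26,78,29>
8. #9 pop() → 29, leaving stack <13,81,26,78>
9. #10 pop() → 78, leaving stack <13,81,26>

linearizable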